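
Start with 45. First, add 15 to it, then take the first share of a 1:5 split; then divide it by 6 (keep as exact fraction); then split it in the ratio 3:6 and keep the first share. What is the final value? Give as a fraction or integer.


Start with 45.
Step 1: Add 15: 45+15=60; split 1:5 first = 60*1/6 = 10
Step 2: Divide by 6: 10 / 6 = 5/3
Step 3: Split 3:6, first share = 5/3 * 3/9 = 5/9
Final result = 5/9

5/9


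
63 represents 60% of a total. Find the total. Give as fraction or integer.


Given: 63 is 60% of the whole
Set up: 63 = 60/100 * whole
whole = 63 * 100 / 60
whole = 6300 / 60
whole = 105

105


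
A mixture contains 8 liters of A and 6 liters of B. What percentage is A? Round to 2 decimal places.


Volume of A = 8 L
Volume of B = 6 L
Total volume = 8 + 6 = 14 L
Percentage of A = (8/14) * 100
= 57.14%

57.14


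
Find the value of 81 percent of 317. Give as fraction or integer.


Compute 81% of 317
Convert percentage: 81% = 81/100
Multiply: 317 * 81/100
= 25677/100
= 25677/100

25677/100


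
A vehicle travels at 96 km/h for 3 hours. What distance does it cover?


Using distance = speed * time
Speed = 96 km/h
Time = 3 hours
Distance = 96 * 3
= 288 km

288


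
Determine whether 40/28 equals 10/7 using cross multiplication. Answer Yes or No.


Cross multiply to check 40/28 = 10/7
Left cross product: 40 * 7 = 280
Right cross product: 28 * 10 = 280
280 = 280
Equal, so proportions match => Yes

Yes


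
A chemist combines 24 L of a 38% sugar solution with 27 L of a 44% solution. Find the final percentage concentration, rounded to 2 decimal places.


Solute in mixture 1 = 38% of 24 L = 24*38/100 = 228/25 L
Solute in mixture 2 = 44% of 27 L = 27*44/100 = 297/25 L
Total solute = 228/25 + 297/25 = 21 L
Total volume = 24 + 27 = 51 L
Final concentration = 21/51 * 100 = 41.18%

41.18


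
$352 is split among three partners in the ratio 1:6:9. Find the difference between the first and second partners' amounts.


Total parts = 1 + 6 + 9 = 16
Value per part = 352 / 16 = 22
Shares: 1*22=22, 6*22=132, 9*22=198
First share = 22, second share = 132
Difference = |22 - 132| = 110

110


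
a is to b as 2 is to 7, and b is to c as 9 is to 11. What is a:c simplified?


Given a:b = 2:7 and b:c = 9:11
Make b consistent. Multiply first ratio by 9: a:b = 18:63
Multiply second ratio by 7: b:c = 63:77
Now b = 63 in both, so a:b:c = 18:63:77
Therefore a:c = 18:77
Simplify by GCD: a:c = 18:77

18:77


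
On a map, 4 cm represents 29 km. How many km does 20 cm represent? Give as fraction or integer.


Map scale: 4 cm = 29 km
Measured distance on map = 20 cm
Set up proportion: 20 * 29 / 4
= 580 / 4
= 145 km

145


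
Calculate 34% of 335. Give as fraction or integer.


Compute 34% of 335
Convert percentage: 34% = 34/100
Multiply: 335 * 34/100
= 11390/100
= 1139/10

1139/10


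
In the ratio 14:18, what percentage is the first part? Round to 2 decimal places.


Total parts = 14 + 18 = 32
First part fraction = 14/32
Percentage = (14/32) * 100
= 0.4375 * 100
= 43.75%

43.75


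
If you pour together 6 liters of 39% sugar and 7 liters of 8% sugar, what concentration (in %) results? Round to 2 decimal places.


Solute in mixture 1 = 39% of 6 L = 6*39/100 = 117/50 L
Solute in mixture 2 = 8% of 7 L = 7*8/100 = 14/25 L
Total solute = 117/50 + 14/25 = 29/10 L
Total volume = 6 + 7 = 13 L
Final concentration = 29/10/13 * 100 = 22.31%

22.31


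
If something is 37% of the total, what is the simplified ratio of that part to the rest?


Part = 37%, Remainder = 63%
Ratio = 37:63
GCD(37, 63) = 1
Simplify: 37:63 = 37:63

37:63


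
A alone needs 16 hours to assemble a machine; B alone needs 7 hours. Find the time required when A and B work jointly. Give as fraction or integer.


Rate of A = 1/16 job per hour
Rate of B = 1/7 job per hour
Combined rate = 1/16 + 1/7
Find common denominator: (7 + 16)/(16*7) = 23/112
Combined rate = 23/112 job per hour
Time together = 1 / (23/112) = 112/23 hours

112/23


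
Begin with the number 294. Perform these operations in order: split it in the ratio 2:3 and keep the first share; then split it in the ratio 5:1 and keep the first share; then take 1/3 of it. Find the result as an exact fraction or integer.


Start with 294.
Step 1: Split 2:3, first share = 294 * 2/5 = 588/5
Step 2: Split 5:1, first share = 588/5 * 5/6 = 98
Step 3: Take 1/3: 98 * 1/3 = 98/3
Final result = 98/3

98/3


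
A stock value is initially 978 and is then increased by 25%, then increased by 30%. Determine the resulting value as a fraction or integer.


Start: 978
Step 1: increase by 25% => multiply by 125/100
  978 * 125/100 = 2445/2
Step 2: increase by 30% => multiply by 130/100
  2445/2 * 130/100 = 6357/4
Final value = 6357/4

6357/4


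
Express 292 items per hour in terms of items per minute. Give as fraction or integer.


Converting from per hour to per minute
Rate = 292 items per hour
Divide by 60: 292/60
= 73/15 items per minute

73/15


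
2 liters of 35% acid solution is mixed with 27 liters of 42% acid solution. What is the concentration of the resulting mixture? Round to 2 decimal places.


Solute in mixture 1 = 35% of 2 L = 2*35/100 = 7/10 L
Solute in mixture 2 = 42% of 27 L = 27*42/100 = 567/50 L
Total solute = 7/10 + 567/50 = 301/25 L
Total volume = 2 + 27 = 29 L
Final concentration = 301/25/29 * 100 = 41.52%

41.52


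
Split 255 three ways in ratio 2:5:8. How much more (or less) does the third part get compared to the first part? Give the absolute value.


Total parts = 2 + 5 + 8 = 15
Value per part = 255 / 15 = 17
Shares: 2*17=34, 5*17=85, 8*17=136
Third share = 136, first share = 34
Difference = |136 - 34| = 102

102


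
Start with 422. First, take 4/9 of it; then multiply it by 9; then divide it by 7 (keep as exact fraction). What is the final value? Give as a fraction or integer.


Start with 422.
Step 1: Take 4/9: 422 * 4/9 = 1688/9
Step 2: Multiply by 9: 1688/9 * 9 = 1688
Step 3: Divide by 7: 1688 / 7 = 1688/7
Final result = 1688/7

1688/7


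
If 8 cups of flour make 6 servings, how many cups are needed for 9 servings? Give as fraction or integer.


Original: 8 cups for 6 servings
Target servings = 9
Scaling factor = 9/6
New amount = 8 * 9/6
= 72/6
= 12 cups

12


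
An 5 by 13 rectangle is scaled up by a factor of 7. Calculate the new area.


Original dimensions: 5 x 13
Enlargement factor = 7
New width = 5 * 7 = 35
New height = 13 * 7 = 91
New area = 35 * 91 = 3185

3185


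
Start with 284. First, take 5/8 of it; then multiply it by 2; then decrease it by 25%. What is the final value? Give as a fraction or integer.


Start with 284.
Step 1: Take 5/8: 284 * 5/8 = 355/2
Step 2: Multiply by 2: 355/2 * 2 = 355
Step 3: Decrease by 25%: 355 * 75/100 = 1065/4
Final result = 1065/4

1065/4


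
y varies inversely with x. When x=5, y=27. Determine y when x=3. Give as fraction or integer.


Inverse proportion: y = k/x
Find k: k = 5 * 27 = 135
Compute y at x=3: y = 135/3
y = 45

45


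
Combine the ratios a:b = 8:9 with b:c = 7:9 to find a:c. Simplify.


Given a:b = 8:9 and b:c = 7:9
Make b consistent. Multiply first ratio by 7: a:b = 56:63
Multiply second ratio by 9: b:c = 63:81
Now b = 63 in both, so a:b:c = 56:63:81
Therefore a:c = 56:81
Simplify by GCD: a:c = 56:81

56:81


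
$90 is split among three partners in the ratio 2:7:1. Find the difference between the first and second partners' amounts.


Total parts = 2 + 7 + 1 = 10
Value per part = 90 / 10 = 9
Shares: 2*9=18, 7*9=63, 1*9=9
First share = 18, second share = 63
Difference = |18 - 63| = 45

45


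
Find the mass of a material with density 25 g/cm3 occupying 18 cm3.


Using mass = density * volume
Density = 25 g/cm3
Volume = 18 cm3
Mass = 25 * 18
= 450 g

450


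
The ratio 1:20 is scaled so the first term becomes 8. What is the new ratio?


Original ratio: 1:20
First term target: 8
Scale factor = 8 / 1 = 8
Multiply second term: 20 * 8 = 160
Equivalent ratio = 8:160

8:160


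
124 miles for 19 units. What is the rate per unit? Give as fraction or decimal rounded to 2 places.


Total miles = 124
Number of units = 19
Unit rate = 124 / 19
= 6.53 miles per unit

6.53


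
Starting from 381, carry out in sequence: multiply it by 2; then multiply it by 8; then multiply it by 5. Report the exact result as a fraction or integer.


Start with 381.
Step 1: Multiply by 2: 381 * 2 = 762
Step 2: Multiply by 8: 762 * 8 = 6096
Step 3: Multiply by 5: 6096 * 5 = 30480
Final result = 30480

30480


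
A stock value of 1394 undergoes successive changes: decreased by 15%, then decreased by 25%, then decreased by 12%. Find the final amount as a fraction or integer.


Start: 1394
Step 1: decrease by 15% => multiply by 85/100
  1394 * 85/100 = 11849/10
Step 2: decrease by 25% => multiply by 75/100
  11849/10 * 75/100 = 35547/40
Step 3: decrease by 12% => multiply by 88/100
  35547/40 * 88/100 = 391017/500
Final value = 391017/500

391017/500


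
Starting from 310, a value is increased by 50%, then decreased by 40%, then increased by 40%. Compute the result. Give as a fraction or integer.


Start: 310
Step 1: increase by 50% => multiply by 150/100
  310 * 150/100 = 465
Step 2: decrease by 40% => multiply by 60/100
  465 * 60/100 = 279
Step 3: increase by 40% => multiply by 140/100
  279 * 140/100 = 1953/5
Final value = 1953/5

1953/5


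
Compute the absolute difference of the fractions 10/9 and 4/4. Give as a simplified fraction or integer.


Simplify: 10/9 = 10/9 and 4/4 = 1
Find common denominator: LCD = 9
Convert: 10/9 and 9/9
Difference = |10 - 9|/9 = 1/9
Simplified = 1/9

1/9


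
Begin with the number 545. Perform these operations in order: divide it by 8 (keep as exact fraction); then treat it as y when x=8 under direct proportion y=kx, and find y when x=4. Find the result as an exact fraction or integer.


Start with 545.
Step 1: Divide by 8: 545 / 8 = 545/8
Step 2: Direct prop: k = (545/8)/8; new y = k*4 = 545/8*4/8 = 545/16
Final result = 545/16

545/16


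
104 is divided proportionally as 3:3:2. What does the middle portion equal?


Ratio = 3:3:2
Total parts = 3 + 3 + 2 = 8
Value per part = 104 / 8 = 13
First share = 3 * 13 = 39
Middle share = 3 * 13 = 39
Third share = 2 * 13 = 26

39


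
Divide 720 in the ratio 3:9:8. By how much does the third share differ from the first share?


Total parts = 3 + 9 + 8 = 20
Value per part = 720 / 20 = 36
Shares: 3*36=108, 9*36=324, 8*36=288
Third share = 288, first share = 108
Difference = |288 - 108| = 180

180


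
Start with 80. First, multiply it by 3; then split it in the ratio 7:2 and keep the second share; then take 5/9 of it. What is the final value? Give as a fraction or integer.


Start with 80.
Step 1: Multiply by 3: 80 * 3 = 240
Step 2: Split 7:2, second share = 240 * 2/9 = 160/3
Step 3: Take 5/9: 160/3 * 5/9 = 800/27
Final result = 800/27

800/27


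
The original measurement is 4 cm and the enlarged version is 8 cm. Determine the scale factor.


Original length = 4 cm
Scaled length = 8 cm
Scale factor = 8 / 4
= 2

2


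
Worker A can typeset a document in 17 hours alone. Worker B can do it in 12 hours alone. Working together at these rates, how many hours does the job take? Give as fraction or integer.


Rate of A = 1/17 job per hour
Rate of B = 1/12 job per hour
Combined rate = 1/17 + 1/12
Find common denominator: (12 + 17)/(17*12) = 29/204
Combined rate = 29/204 job per hour
Time together = 1 / (29/204) = 204/29 hours

204/29


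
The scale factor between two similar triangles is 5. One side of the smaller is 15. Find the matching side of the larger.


Similar triangles have proportional sides
Scale factor = 5
Smaller side = 15
Corresponding larger side = 15 * 5
= 75

75


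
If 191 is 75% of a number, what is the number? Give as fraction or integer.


Given: 191 is 75% of the whole
Set up: 191 = 75/100 * whole
whole = 191 * 100 / 75
whole = 19100 / 75
whole = 764/3

764/3


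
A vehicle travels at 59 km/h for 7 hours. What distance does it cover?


Using distance = speed * time
Speed = 59 km/h
Time = 7 hours
Distance = 59 * 7
= 413 km

413


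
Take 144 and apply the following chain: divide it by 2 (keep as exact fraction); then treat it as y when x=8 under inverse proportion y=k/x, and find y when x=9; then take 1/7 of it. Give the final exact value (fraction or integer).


Start with 144.
Step 1: Divide by 2: 144 / 2 = 72
Step 2: Inverse prop: k = (72)*8; new y = k/9 = 72*8/9 = 64
Step 3: Take 1/7: 64 * 1/7 = 64/7
Final result = 64/7

64/7


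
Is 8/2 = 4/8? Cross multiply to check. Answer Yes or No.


Cross multiply to check 8/2 = 4/8
Left cross product: 8 * 8 = 64
Right cross product: 2 * 4 = 8
64 != 8
Not equal, so proportions differ => No

No


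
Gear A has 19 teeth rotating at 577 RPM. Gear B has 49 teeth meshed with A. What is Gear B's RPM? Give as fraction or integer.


Gear ratio: teeth_A * RPM_A = teeth_B * RPM_B
19 * 577 = 49 * RPM_B
10963 = 49 * RPM_B
RPM_B = 10963 / 49
RPM_B = 10963/49

10963/49


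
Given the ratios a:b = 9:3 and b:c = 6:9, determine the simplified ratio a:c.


Given a:b = 9:3 and b:c = 6:9
Make b consistent. Multiply first ratio by 6: a:b = 54:18
Multiply second ratio by 3: b:c = 18:27
Now b = 18 in both, so a:b:c = 54:18:27
Therefore a:c = 54:27
Simplify by GCD: a:c = 2:1

2:1


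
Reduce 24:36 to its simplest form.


Find GCD(24, 36)
GCD = 12
Divide both by 12: 24/12 = 2, 36/12 = 3
Simplified ratio = 2:3

2:3


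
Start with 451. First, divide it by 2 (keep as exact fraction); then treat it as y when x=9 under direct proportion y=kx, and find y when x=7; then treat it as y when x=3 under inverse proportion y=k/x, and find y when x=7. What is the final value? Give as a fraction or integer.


Start with 451.
Step 1: Divide by 2: 451 / 2 = 451/2
Step 2: Direct prop: k = (451/2)/9; new y = k*7 = 451/2*7/9 = 3157/18
Step 3: Inverse prop: k = (3157/18)*3; new y = k/7 = 3157/18*3/7 = 451/6
Final result = 451/6

451/6


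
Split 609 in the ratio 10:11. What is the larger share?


Total parts = 10 + 11 = 21
Value per part = 609 / 21 = 29
First share = 10 * 29 = 290
Second share = 11 * 29 = 319
Larger share = 319

319


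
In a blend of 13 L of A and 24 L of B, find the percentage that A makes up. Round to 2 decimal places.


Volume of A = 13 L
Volume of B = 24 L
Total volume = 13 + 24 = 37 L
Percentage of A = (13/37) * 100
= 35.14%

35.14


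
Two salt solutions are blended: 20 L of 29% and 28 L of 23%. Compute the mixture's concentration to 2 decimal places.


Solute in mixture 1 = 29% of 20 L = 20*29/100 = 29/5 L
Solute in mixture 2 = 23% of 28 L = 28*23/100 = 161/25 L
Total solute = 29/5 + 161/25 = 306/25 L
Total volume = 20 + 28 = 48 L
Final concentration = 306/25/48 * 100 = 25.50%

25.50


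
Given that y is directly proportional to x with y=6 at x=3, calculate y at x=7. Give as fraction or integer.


Direct proportion: y = kx
Find k: k = 6/3 = 2
Compute y at x=7: y = 2 * 7
y = 14

14


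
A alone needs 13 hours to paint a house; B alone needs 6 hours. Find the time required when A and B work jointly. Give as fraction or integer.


Rate of A = 1/13 job per hour
Rate of B = 1/6 job per hour
Combined rate = 1/13 + 1/6
Find common denominator: (6 + 13)/(13*6) = 19/78
Combined rate = 19/78 job per hour
Time together = 1 / (19/78) = 78/19 hours

78/19


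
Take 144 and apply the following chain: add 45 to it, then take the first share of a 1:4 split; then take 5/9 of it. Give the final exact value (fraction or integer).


Start with 144.
Step 1: Add 45: 144+45=189; split 1:4 first = 189*1/5 = 189/5
Step 2: Take 5/9: 189/5 * 5/9 = 21
Final result = 21

21


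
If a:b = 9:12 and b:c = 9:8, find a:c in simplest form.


Given a:b = 9:12 and b:c = 9:8
Make b consistent. Multiply first ratio by 9: a:b = 81:108
Multiply second ratio by 12: b:c = 108:96
Now b = 108 in both, so a:b:c = 81:108:96
Therefore a:c = 81:96
Simplify by GCD: a:c = 27:32

27:32


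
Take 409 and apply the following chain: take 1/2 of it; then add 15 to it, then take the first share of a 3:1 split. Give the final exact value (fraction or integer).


Start with 409.
Step 1: Take 1/2: 409 * 1/2 = 409/2
Step 2: Add 15: 409/2+15=439/2; split 3:1 first = 439/2*3/4 = 1317/8
Final result = 1317/8

1317/8


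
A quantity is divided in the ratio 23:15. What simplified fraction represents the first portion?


Total parts = 23 + 15 = 38
First part fraction = 23/38
Simplify: 23/38 = 23/38

23/38


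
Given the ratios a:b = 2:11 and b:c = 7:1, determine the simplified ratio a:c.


Given a:b = 2:11 and b:c = 7:1
Make b consistent. Multiply first ratio by 7: a:b = 14:77
Multiply second ratio by 11: b:c = 77:11
Now b = 77 in both, so a:b:c = 14:77:11
Therefore a:c = 14:11
Simplify by GCD: a:c = 14:11

14:11


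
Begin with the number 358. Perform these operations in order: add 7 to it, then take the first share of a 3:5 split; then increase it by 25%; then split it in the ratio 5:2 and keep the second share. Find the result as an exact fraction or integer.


Start with 358.
Step 1: Add 7: 358+7=365; split 3:5 first = 365*3/8 = 1095/8
Step 2: Increase by 25%: 1095/8 * 125/100 = 5475/32
Step 3: Split 5:2, second share = 5475/32 * 2/7 = 5475/112
Final result = 5475/112

5475/112


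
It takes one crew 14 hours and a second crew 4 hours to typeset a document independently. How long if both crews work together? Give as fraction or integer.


Rate of A = 1/14 job per hour
Rate of B = 1/4 job per hour
Combined rate = 1/14 + 1/4
Find common denominator: (4 + 14)/(14*4) = 18/56
Combined rate = 9/28 job per hour
Time together = 1 / (9/28) = 28/9 hours

28/9


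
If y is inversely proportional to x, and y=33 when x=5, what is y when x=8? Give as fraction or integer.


Inverse proportion: y = k/x
Find k: k = 5 * 33 = 165
Compute y at x=8: y = 165/8
y = 165/8

165/8


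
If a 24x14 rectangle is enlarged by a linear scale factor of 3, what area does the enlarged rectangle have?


Original dimensions: 24 x 14
Enlargement factor = 3
New width = 24 * 3 = 72
New height = 14 * 3 = 42
New area = 72 * 42 = 3024

3024


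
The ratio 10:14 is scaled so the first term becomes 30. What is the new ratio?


Original ratio: 10:14
First term target: 30
Scale factor = 30 / 10 = 3
Multiply second term: 14 * 3 = 42
Equivalent ratio = 30:42

30:42


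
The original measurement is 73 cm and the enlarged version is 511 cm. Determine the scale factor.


Original length = 73 cm
Scaled length = 511 cm
Scale factor = 511 / 73
= 7

7


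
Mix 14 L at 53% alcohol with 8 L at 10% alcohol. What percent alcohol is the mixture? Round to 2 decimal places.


Solute in mixture 1 = 53% of 14 L = 14*53/100 = 371/50 L
Solute in mixture 2 = 10% of 8 L = 8*10/100 = 4/5 L
Total solute = 371/50 + 4/5 = 411/50 L
Total volume = 14 + 8 = 22 L
Final concentration = 411/50/22 * 100 = 37.36%

37.36


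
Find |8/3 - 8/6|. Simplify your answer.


Simplify: 8/3 = 8/3 and 8/6 = 4/3
Find common denominator: LCD = 3
Convert: 8/3 and 4/3
Difference = |8 - 4|/3 = 4/3
Simplified = 4/3

4/3


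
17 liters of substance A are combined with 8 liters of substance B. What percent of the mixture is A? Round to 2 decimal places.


Volume of A = 17 L
Volume of B = 8 L
Total volume = 17 + 8 = 25 L
Percentage of A = (17/25) * 100
= 68.00%

68.00


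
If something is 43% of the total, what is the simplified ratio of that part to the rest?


Part = 43%, Remainder = 57%
Ratio = 43:57
GCD(43, 57) = 1
Simplify: 43:57 = 43:57

43:57


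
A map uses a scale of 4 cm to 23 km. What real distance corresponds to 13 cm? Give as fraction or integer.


Map scale: 4 cm = 23 km
Measured distance on map = 13 cm
Set up proportion: 13 * 23 / 4
= 299 / 4
= 299/4 km

299/4


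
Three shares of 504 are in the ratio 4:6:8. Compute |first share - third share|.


Total parts = 4 + 6 + 8 = 18
Value per part = 504 / 18 = 28
Shares: 4*28=112, 6*28=168, 8*28=224
First share = 112, third share = 224
Difference = |112 - 224| = 112

112


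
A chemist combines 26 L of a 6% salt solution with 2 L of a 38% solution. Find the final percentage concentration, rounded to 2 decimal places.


Solute in mixture 1 = 6% of 26 L = 26*6/100 = 39/25 L
Solute in mixture 2 = 38% of 2 L = 2*38/100 = 19/25 L
Total solute = 39/25 + 19/25 = 58/25 L
Total volume = 26 + 2 = 28 L
Final concentration = 58/25/28 * 100 = 8.29%

8.29


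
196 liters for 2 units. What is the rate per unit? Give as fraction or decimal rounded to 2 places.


Total liters = 196
Number of units = 2
Unit rate = 196 / 2
= 98 liters per unit

98


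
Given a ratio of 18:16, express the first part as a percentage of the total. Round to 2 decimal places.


Total parts = 18 + 16 = 34
First part fraction = 18/34
Percentage = (18/34) * 100
= 0.529412 * 100
= 52.94%

52.94


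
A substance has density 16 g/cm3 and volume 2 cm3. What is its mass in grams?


Using mass = density * volume
Density = 16 g/cm3
Volume = 2 cm3
Mass = 16 * 2
= 32 g

32


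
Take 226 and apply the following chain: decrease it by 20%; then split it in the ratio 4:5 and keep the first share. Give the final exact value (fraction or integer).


Start with 226.
Step 1: Decrease by 20%: 226 * 80/100 = 904/5
Step 2: Split 4:5, first share = 904/5 * 4/9 = 3616/45
Final result = 3616/45

3616/45


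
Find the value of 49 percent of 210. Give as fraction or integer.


Compute 49% of 210
Convert percentage: 49% = 49/100
Multiply: 210 * 49/100
= 10290/100
= 1029/10

1029/10


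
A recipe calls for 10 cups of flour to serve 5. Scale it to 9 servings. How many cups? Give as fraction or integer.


Original: 10 cups for 5 servings
Target servings = 9
Scaling factor = 9/5
New amount = 10 * 9/5
= 90/5
= 18 cups

18


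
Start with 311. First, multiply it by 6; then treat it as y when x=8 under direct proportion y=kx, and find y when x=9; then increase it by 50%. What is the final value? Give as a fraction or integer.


Start with 311.
Step 1: Multiply by 6: 311 * 6 = 1866
Step 2: Direct prop: k = (1866)/8; new y = k*9 = 1866*9/8 = 8397/4
Step 3: Increase by 50%: 8397/4 * 150/100 = 25191/8
Final result = 25191/8

25191/8


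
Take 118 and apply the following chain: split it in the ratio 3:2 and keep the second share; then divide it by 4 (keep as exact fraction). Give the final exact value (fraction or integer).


Start with 118.
Step 1: Split 3:2, second share = 118 * 2/5 = 236/5
Step 2: Divide by 4: 236/5 / 4 = 59/5
Final result = 59/5

59/5


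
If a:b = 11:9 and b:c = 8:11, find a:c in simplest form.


Given a:b = 11:9 and b:c = 8:11
Make b consistent. Multiply first ratio by 8: a:b = 88:72
Multiply second ratio by 9: b:c = 72:99
Now b = 72 in both, so a:b:c = 88:72:99
Therefore a:c = 88:99
Simplify by GCD: a:c = 8:9

8:9


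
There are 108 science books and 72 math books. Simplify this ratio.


Find GCD(108, 72)
GCD = 36
Divide both by 36: 108/36 = 3, 72/36 = 2
Simplified ratio = 3:2

3:2


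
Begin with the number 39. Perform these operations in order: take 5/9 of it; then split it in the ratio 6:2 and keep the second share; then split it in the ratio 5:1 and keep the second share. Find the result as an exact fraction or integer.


Start with 39.
Step 1: Take 5/9: 39 * 5/9 = 65/3
Step 2: Split 6:2, second share = 65/3 * 2/8 = 65/12
Step 3: Split 5:1, second share = 65/12 * 1/6 = 65/72
Final result = 65/72

65/72


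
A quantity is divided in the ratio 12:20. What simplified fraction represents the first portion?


Total parts = 12 + 20 = 32
First part fraction = 12/32
Simplify: 12/32 = 3/8

3/8


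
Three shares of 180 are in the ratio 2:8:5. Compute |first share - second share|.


Total parts = 2 + 8 + 5 = 15
Value per part = 180 / 15 = 12
Shares: 2*12=24, 8*12=96, 5*12=60
First share = 24, second share = 96
Difference = |24 - 96| = 72

72


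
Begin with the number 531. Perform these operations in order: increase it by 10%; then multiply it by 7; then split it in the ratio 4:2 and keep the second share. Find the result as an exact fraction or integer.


Start with 531.
Step 1: Increase by 10%: 531 * 110/100 = 5841/10
Step 2: Multiply by 7: 5841/10 * 7 = 40887/10
Step 3: Split 4:2, second share = 40887/10 * 2/6 = 13629/10
Final result = 13629/10

13629/10


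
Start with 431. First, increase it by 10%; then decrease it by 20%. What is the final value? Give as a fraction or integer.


Start with 431.
Step 1: Increase by 10%: 431 * 110/100 = 4741/10
Step 2: Decrease by 20%: 4741/10 * 80/100 = 9482/25
Final result = 9482/25

9482/25


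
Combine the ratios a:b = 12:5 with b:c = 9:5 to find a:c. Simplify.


Given a:b = 12:5 and b:c = 9:5
Make b consistent. Multiply first ratio by 9: a:b = 108:45
Multiply second ratio by 5: b:c = 45:25
Now b = 45 in both, so a:b:c = 108:45:25
Therefore a:c = 108:25
Simplify by GCD: a:c = 108:25

108:25


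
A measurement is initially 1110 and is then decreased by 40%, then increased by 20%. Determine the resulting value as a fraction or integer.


Start: 1110
Step 1: decrease by 40% => multiply by 60/100
  1110 * 60/100 = 666
Step 2: increase by 20% => multiply by 120/100
  666 * 120/100 = 3996/5
Final value = 3996/5

3996/5


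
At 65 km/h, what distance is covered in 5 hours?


Using distance = speed * time
Speed = 65 km/h
Time = 5 hours
Distance = 65 * 5
= 325 km

325


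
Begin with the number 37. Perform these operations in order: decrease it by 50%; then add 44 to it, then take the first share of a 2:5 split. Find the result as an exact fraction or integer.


Start with 37.
Step 1: Decrease by 50%: 37 * 50/100 = 37/2
Step 2: Add 44: 37/2+44=125/2; split 2:5 first = 125/2*2/7 = 125/7
Final result = 125/7

125/7


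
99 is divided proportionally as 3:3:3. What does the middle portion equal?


Ratio = 3:3:3
Total parts = 3 + 3 + 3 = 9
Value per part = 99 / 9 = 11
First share = 3 * 11 = 33
Middle share = 3 * 11 = 33
Third share = 3 * 11 = 33

33


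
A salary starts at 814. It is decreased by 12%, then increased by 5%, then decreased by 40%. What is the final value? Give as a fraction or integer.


Start: 814
Step 1: decrease by 12% => multiply by 88/100
  814 * 88/100 = 17908/25
Step 2: increase by 5% => multiply by 105/100
  17908/25 * 105/100 = 94017/125
Step 3: decrease by 40% => multiply by 60/100
  94017/125 * 60/100 = 282051/625
Final value = 282051/625

282051/625


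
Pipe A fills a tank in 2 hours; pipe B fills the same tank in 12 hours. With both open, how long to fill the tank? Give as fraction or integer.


Rate of A = 1/2 job per hour
Rate of B = 1/12 job per hour
Combined rate = 1/2 + 1/12
Find common denominator: (12 + 2)/(2*12) = 14/24
Combined rate = 7/12 job per hour
Time together = 1 / (7/12) = 12/7 hours

12/7


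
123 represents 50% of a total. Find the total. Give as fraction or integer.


Given: 123 is 50% of the whole
Set up: 123 = 50/100 * whole
whole = 123 * 100 / 50
whole = 12300 / 50
whole = 246

246


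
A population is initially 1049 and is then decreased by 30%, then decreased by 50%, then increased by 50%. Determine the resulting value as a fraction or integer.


Start: 1049
Step 1: decrease by 30% => multiply by 70/100
  1049 * 70/100 = 7343/10
Step 2: decrease by 50% => multiply by 50/100
  7343/10 * 50/100 = 7343/20
Step 3: increase by 50% => multiply by 150/100
  7343/20 * 150/100 = 22029/40
Final value = 22029/40

22029/40


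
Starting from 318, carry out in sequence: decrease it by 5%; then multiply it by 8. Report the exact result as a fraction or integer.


Start with 318.
Step 1: Decrease by 5%: 318 * 95/100 = 3021/10
Step 2: Multiply by 8: 3021/10 * 8 = 12084/5
Final result = 12084/5

12084/5


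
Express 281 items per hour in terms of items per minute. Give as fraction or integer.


Converting from per hour to per minute
Rate = 281 items per hour
Divide by 60: 281/60
= 281/60 items per minute

281/60


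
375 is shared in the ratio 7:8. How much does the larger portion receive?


Total parts = 7 + 8 = 15
Value per part = 375 / 15 = 25
First share = 7 * 25 = 175
Second share = 8 * 25 = 200
Larger share = 200

200


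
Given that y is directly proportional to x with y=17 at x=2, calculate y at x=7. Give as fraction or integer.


Direct proportion: y = kx
Find k: k = 17/2 = 17/2
Compute y at x=7: y = 17/2 * 7
y = 119/2

119/2


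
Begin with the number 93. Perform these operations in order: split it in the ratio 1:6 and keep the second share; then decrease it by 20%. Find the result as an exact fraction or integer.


Start with 93.
Step 1: Split 1:6, second share = 93 * 6/7 = 558/7
Step 2: Decrease by 20%: 558/7 * 80/100 = 2232/35
Final result = 2232/35

2232/35


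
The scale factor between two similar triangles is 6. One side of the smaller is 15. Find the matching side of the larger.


Similar triangles have proportional sides
Scale factor = 6
Smaller side = 15
Corresponding larger side = 15 * 6
= 90

90


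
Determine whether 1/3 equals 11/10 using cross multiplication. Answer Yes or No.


Cross multiply to check 1/3 = 11/10
Left cross product: 1 * 10 = 10
Right cross product: 3 * 11 = 33
10 != 33
Not equal, so proportions differ => No

No


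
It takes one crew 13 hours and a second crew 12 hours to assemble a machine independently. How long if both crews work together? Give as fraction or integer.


Rate of A = 1/13 job per hour
Rate of B = 1/12 job per hour
Combined rate = 1/13 + 1/12
Find common denominator: (12 + 13)/(13*12) = 25/156
Combined rate = 25/156 job per hour
Time together = 1 / (25/156) = 156/25 hours

156/25


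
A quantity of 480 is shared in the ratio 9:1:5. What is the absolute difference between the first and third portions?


Total parts = 9 + 1 + 5 = 15
Value per part = 480 / 15 = 32
Shares: 9*32=288, 1*32=32, 5*32=160
First share = 288, third share = 160
Difference = |288 - 160| = 128

128


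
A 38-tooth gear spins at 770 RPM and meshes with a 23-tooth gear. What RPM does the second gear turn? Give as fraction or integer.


Gear ratio: teeth_A * RPM_A = teeth_B * RPM_B
38 * 770 = 23 * RPM_B
29260 = 23 * RPM_B
RPM_B = 29260 / 23
RPM_B = 29260/23

29260/23


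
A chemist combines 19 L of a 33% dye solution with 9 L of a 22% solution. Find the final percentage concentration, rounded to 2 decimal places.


Solute in mixture 1 = 33% of 19 L = 19*33/100 = 627/100 L
Solute in mixture 2 = 22% of 9 L = 9*22/100 = 99/50 L
Total solute = 627/100 + 99/50 = 33/4 L
Total volume = 19 + 9 = 28 L
Final concentration = 33/4/28 * 100 = 29.46%

29.46


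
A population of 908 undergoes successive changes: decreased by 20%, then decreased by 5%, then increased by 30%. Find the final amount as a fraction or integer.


Start: 908
Step 1: decrease by 20% => multiply by 80/100
  908 * 80/100 = 3632/5
Step 2: decrease by 5% => multiply by 95/100
  3632/5 * 95/100 = 17252/25
Step 3: increase by 30% => multiply by 130/100
  17252/25 * 130/100 = 112138/125
Final value = 112138/125

112138/125


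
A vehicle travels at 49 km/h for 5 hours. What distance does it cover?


Using distance = speed * time
Speed = 49 km/h
Time = 5 hours
Distance = 49 * 5
= 245 km

245


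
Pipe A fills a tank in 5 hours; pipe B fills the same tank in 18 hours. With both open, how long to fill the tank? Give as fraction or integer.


Rate of A = 1/5 job per hour
Rate of B = 1/18 job per hour
Combined rate = 1/5 + 1/18
Find common denominator: (18 + 5)/(5*18) = 23/90
Combined rate = 23/90 job per hour
Time together = 1 / (23/90) = 90/23 hours

90/23


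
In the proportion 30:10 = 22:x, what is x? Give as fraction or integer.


Setting up: 30/10 = 22/x
Cross multiply: 30 * x = 10 * 22
30x = 220
x = 220/30
x = 22/3

22/3


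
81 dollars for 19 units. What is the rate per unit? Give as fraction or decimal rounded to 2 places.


Total dollars = 81
Number of units = 19
Unit rate = 81 / 19
= 4.26 dollars per unit

4.26


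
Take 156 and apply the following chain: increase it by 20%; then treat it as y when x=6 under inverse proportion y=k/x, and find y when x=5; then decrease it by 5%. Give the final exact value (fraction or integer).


Start with 156.
Step 1: Increase by 20%: 156 * 120/100 = 936/5
Step 2: Inverse prop: k = (936/5)*6; new y = k/5 = 936/5*6/5 = 5616/25
Step 3: Decrease by 5%: 5616/25 * 95/100 = 26676/125
Final result = 26676/125

26676/125


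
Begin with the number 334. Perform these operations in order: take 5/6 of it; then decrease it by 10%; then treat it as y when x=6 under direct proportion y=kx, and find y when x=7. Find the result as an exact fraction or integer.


Start with 334.
Step 1: Take 5/6: 334 * 5/6 = 835/3
Step 2: Decrease by 10%: 835/3 * 90/100 = 501/2
Step 3: Direct prop: k = (501/2)/6; new y = k*7 = 501/2*7/6 = 1169/4
Final result = 1169/4

1169/4


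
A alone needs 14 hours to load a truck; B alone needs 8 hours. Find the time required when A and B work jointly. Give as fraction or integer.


Rate of A = 1/14 job per hour
Rate of B = 1/8 job per hour
Combined rate = 1/14 + 1/8
Find common denominator: (8 + 14)/(14*8) = 22/112
Combined rate = 11/56 job per hour
Time together = 1 / (11/56) = 56/11 hours

56/11


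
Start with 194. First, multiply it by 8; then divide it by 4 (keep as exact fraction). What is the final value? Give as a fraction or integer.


Start with 194.
Step 1: Multiply by 8: 194 * 8 = 1552
Step 2: Divide by 4: 1552 / 4 = 388
Final result = 388

388


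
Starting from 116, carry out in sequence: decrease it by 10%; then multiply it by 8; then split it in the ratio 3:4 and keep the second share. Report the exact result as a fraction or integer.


Start with 116.
Step 1: Decrease by 10%: 116 * 90/100 = 522/5
Step 2: Multiply by 8: 522/5 * 8 = 4176/5
Step 3: Split 3:4, second share = 4176/5 * 4/7 = 16704/35
Final result = 16704/35

16704/35


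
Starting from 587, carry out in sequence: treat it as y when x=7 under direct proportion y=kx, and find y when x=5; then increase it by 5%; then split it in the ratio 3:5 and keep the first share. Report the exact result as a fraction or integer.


Start with 587.
Step 1: Direct prop: k = (587)/7; new y = k*5 = 587*5/7 = 2935/7
Step 2: Increase by 5%: 2935/7 * 105/100 = 1761/4
Step 3: Split 3:5, first share = 1761/4 * 3/8 = 5283/32
Final result = 5283/32

5283/32


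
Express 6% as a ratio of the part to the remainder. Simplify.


Part = 6%, Remainder = 94%
Ratio = 6:94
GCD(6, 94) = 2
Simplify: 3:47 = 3:47

3:47


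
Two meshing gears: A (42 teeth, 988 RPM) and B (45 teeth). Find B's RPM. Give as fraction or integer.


Gear ratio: teeth_A * RPM_A = teeth_B * RPM_B
42 * 988 = 45 * RPM_B
41496 = 45 * RPM_B
RPM_B = 41496 / 45
RPM_B = 13832/15

13832/15


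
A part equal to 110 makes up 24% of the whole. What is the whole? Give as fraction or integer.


Given: 110 is 24% of the whole
Set up: 110 = 24/100 * whole
whole = 110 * 100 / 24
whole = 11000 / 24
whole = 1375/3

1375/3


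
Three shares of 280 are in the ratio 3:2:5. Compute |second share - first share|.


Total parts = 3 + 2 + 5 = 10
Value per part = 280 / 10 = 28
Shares: 3*28=84, 2*28=56, 5*28=140
Second share = 56, first share = 84
Difference = |56 - 84| = 28

28


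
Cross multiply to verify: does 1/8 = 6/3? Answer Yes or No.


Cross multiply to check 1/8 = 6/3
Left cross product: 1 * 3 = 3
Right cross product: 8 * 6 = 48
3 != 48
Not equal, so proportions differ => No

No


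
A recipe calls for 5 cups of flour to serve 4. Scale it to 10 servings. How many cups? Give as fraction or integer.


Original: 5 cups for 4 servings
Target servings = 10
Scaling factor = 10/4
New amount = 5 * 10/4
= 50/4
= 25/2 cups

25/2


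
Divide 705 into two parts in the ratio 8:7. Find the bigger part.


Total parts = 8 + 7 = 15
Value per part = 705 / 15 = 47
First share = 8 * 47 = 376
Second share = 7 * 47 = 329
Larger share = 376

376


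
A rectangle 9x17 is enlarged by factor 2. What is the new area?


Original dimensions: 9 x 17
Enlargement factor = 2
New width = 9 * 2 = 18
New height = 17 * 2 = 34
New area = 18 * 34 = 612

612


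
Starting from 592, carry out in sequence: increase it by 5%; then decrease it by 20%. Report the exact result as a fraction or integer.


Start with 592.
Step 1: Increase by 5%: 592 * 105/100 = 3108/5
Step 2: Decrease by 20%: 3108/5 * 80/100 = 12432/25
Final result = 12432/25

12432/25


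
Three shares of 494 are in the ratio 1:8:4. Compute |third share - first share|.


Total parts = 1 + 8 + 4 = 13
Value per part = 494 / 13 = 38
Shares: 1*38=38, 8*38=304, 4*38=152
Third share = 152, first share = 38
Difference = |152 - 38| = 114

114


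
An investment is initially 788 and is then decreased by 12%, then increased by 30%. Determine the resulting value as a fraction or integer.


Start: 788
Step 1: decrease by 12% => multiply by 88/100
  788 * 88/100 = 17336/25
Step 2: increase by 30% => multiply by 130/100
  17336/25 * 130/100 = 112684/125
Final value = 112684/125

112684/125


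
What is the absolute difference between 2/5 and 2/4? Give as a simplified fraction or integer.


Simplify: 2/5 = 2/5 and 2/4 = 1/2
Find common denominator: LCD = 10
Convert: 4/10 and 5/10
Difference = |4 - 5|/10 = 1/10
Simplified = 1/10

1/10


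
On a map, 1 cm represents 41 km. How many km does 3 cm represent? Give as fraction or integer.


Map scale: 1 cm = 41 km
Measured distance on map = 3 cm
Set up proportion: 3 * 41 / 1
= 123 / 1
= 123 km

123


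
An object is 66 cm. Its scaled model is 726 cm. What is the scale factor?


Original length = 66 cm
Scaled length = 726 cm
Scale factor = 726 / 66
= 11

11


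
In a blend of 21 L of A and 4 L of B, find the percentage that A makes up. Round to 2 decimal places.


Volume of A = 21 L
Volume of B = 4 L
Total volume = 21 + 4 = 25 L
Percentage of A = (21/25) * 100
= 84.00%

84.00


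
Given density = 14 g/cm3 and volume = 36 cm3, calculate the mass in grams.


Using mass = density * volume
Density = 14 g/cm3
Volume = 36 cm3
Mass = 14 * 36
= 504 g

504


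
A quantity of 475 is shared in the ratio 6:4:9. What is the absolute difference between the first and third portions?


Total parts = 6 + 4 + 9 = 19
Value per part = 475 / 19 = 25
Shares: 6*25=150, 4*25=100, 9*25=225
First share = 150, third share = 225
Difference = |150 - 225| = 75

75


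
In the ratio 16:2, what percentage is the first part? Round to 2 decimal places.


Total parts = 16 + 2 = 18
First part fraction = 16/18
Percentage = (16/18) * 100
= 0.888889 * 100
= 88.89%

88.89


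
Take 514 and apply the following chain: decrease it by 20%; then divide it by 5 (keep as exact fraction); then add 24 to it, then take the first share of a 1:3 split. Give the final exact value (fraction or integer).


Start with 514.
Step 1: Decrease by 20%: 514 * 80/100 = 2056/5
Step 2: Divide by 5: 2056/5 / 5 = 2056/25
Step 3: Add 24: 2056/25+24=2656/25; split 1:3 first = 2656/25*1/4 = 664/25
Final result = 664/25

664/25


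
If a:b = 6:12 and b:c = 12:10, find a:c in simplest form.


Given a:b = 6:12 and b:c = 12:10
Make b consistent. Multiply first ratio by 12: a:b = 72:144
Multiply second ratio by 12: b:c = 144:120
Now b = 144 in both, so a:b:c = 72:144:120
Therefore a:c = 72:120
Simplify by GCD: a:c = 3:5

3:5


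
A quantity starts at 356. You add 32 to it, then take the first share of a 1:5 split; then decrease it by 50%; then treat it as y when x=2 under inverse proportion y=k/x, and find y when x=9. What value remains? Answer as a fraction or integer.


Start with 356.
Step 1: Add 32: 356+32=388; split 1:5 first = 388*1/6 = 194/3
Step 2: Decrease by 50%: 194/3 * 50/100 = 97/3
Step 3: Inverse prop: k = (97/3)*2; new y = k/9 = 97/3*2/9 = 194/27
Final result = 194/27

194/27
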